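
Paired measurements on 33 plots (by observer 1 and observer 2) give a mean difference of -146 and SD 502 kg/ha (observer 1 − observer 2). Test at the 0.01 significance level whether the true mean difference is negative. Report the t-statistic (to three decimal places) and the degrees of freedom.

t = -1.671, df = 32

H0: μ_d = 0; H1: μ_d < 0 (paired t-test on the differences, left-tailed).
t = d̄/(s_d/√n) = -146/(502/√33) = -1.671
df = n − 1 = 32
p-value = P(T ≤ -1.671) ≈ 0.052
Since p ≈ 0.052 > α = 0.01, fail to reject H0; the evidence is not statistically significant.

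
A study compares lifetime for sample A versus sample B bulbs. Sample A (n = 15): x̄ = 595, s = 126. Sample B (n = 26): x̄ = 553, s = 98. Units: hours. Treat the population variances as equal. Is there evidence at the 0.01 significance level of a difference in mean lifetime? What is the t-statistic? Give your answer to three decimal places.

1.190

Let group 1 = sample A, group 2 = sample B. H0: μ_1 = μ_2; H1: μ_1 ≠ μ_2 (two-sample pooled-variance t-test, two-sided).
s_p² = [(15−1)·126² + (26−1)·98²]/(15+26−2) = 11855.5
t = (595 − 553)/√[11855.5·(1/15 + 1/26)] = 1.190
df = n₁ + n₂ − 2 = 39
Two-sided p-value ≈ 0.2414
Since p ≈ 0.2414 > α = 0.01, fail to reject H0; the evidence is not statistically significant.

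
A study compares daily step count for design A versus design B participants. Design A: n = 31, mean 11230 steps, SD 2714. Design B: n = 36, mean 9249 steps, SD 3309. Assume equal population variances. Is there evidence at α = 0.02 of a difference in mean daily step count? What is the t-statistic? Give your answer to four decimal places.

Let group 1 = design A, group 2 = design B. H0: μ_1 = μ_2; H1: μ_1 ≠ μ_2 (two-sample pooled-variance t-test, two-sided).
s_p² = [(31−1)·2714² + (36−1)·3309²]/(31+36−2) = 9295470
t = (11230 − 9249)/√[9295470·(1/31 + 1/36)] = 2.6518
df = n₁ + n₂ − 2 = 65
Two-sided p-value ≈ 0.010
Since p ≈ 0.010 < α = 0.02, reject H0; the evidence is statistically significant.

2.6518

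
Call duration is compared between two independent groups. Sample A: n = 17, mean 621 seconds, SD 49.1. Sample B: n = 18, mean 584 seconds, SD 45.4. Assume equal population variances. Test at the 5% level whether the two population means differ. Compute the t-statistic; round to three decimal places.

Let group 1 = sample A, group 2 = sample B. H0: μ_1 = μ_2; H1: μ_1 ≠ μ_2 (two-sample pooled-variance t-test, two-sided).
s_p² = [(17−1)·49.1² + (18−1)·45.4²]/(17+18−2) = 2230.69
t = (621 − 584)/√[2230.69·(1/17 + 1/18)] = 2.316
df = n₁ + n₂ − 2 = 33
Two-sided p-value ≈ 0.027
Since p ≈ 0.027 < α = 0.05, reject H0; the evidence is statistically significant.

2.316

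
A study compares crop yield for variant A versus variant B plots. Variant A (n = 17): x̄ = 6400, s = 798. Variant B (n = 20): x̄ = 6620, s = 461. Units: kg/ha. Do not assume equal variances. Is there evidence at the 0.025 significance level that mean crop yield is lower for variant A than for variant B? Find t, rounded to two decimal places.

Let group 1 = variant A, group 2 = variant B. H0: μ_1 = μ_2; H1: μ_1 < μ_2 (Welch's two-sample t-test, left-tailed).
t = (x̄_1 − x̄_2)/√(s_1²/n_1 + s_2²/n_2) = (6400 − 6620)/√(798²/17 + 461²/20) = -1.00
Welch–Satterthwaite df ≈ 24.69
p-value = P(T ≤ -1.00) ≈ 0.1627
Since p ≈ 0.1627 > α = 0.025, fail to reject H0; the evidence is not statistically significant.

-1.00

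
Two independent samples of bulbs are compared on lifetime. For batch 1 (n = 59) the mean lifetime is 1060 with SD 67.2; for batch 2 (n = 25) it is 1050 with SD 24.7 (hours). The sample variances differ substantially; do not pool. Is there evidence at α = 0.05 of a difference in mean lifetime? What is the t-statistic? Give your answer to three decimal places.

0.995

Let group 1 = batch 1, group 2 = batch 2. H0: μ_1 = μ_2; H1: μ_1 ≠ μ_2 (Welch's two-sample t-test, two-sided).
t = (x̄_1 − x̄_2)/√(s_1²/n_1 + s_2²/n_2) = (1060 − 1050)/√(67.2²/59 + 24.7²/25) = 0.995
Welch–Satterthwaite df ≈ 80.99
Two-sided p-value ≈ 0.323
Since p ≈ 0.323 > α = 0.05, fail to reject H0; the evidence is not statistically significant.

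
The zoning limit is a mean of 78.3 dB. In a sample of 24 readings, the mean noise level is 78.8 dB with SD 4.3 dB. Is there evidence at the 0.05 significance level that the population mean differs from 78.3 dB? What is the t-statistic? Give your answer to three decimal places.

0.570

H0: μ = 78.3; H1: μ ≠ 78.3 (one-sample t-test, two-sided).
t = (x̄ − μ₀)/(s/√n) = (78.8 − 78.3)/(4.3/√24) = 0.570
df = n − 1 = 23
Two-sided p-value ≈ 0.5744
Since p ≈ 0.5744 > α = 0.05, fail to reject H0; the data do not provide sufficient evidence against H0.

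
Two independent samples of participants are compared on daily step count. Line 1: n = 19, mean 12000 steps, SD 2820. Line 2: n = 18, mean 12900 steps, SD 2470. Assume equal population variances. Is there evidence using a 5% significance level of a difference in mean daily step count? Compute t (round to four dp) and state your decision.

t = -1.0303; fail to reject H0

Let group 1 = line 1, group 2 = line 2. H0: μ_1 = μ_2; H1: μ_1 ≠ μ_2 (two-sample pooled-variance t-test, two-sided).
s_p² = [(19−1)·2820² + (18−1)·2470²]/(19+18−2) = 7053100
t = (12000 − 12900)/√[7053100·(1/19 + 1/18)] = -1.0303
df = n₁ + n₂ − 2 = 35
Two-sided p-value ≈ 0.3099
Since p ≈ 0.3099 > α = 0.05, fail to reject H0; the data do not provide sufficient evidence against H0.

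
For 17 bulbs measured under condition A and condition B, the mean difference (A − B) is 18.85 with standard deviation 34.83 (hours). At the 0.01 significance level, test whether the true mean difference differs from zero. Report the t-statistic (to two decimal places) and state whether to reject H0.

H0: μ_d = 0; H1: μ_d ≠ 0 (paired t-test on the differences, two-sided).
t = d̄/(s_d/√n) = 18.85/(34.83/√17) = 2.23
df = n − 1 = 16
Two-sided p-value ≈ 0.0403
Since p ≈ 0.0403 > α = 0.01, fail to reject H0; the data do not provide sufficient evidence against H0.

t = 2.23; fail to reject H0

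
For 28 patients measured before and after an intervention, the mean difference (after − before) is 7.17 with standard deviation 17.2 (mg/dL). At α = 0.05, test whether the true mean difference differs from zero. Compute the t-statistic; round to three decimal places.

H0: μ_d = 0; H1: μ_d ≠ 0 (paired t-test on the differences, two-sided).
t = d̄/(s_d/√n) = 7.17/(17.2/√28) = 2.206
df = n − 1 = 27
Two-sided p-value ≈ 0.036
Since p ≈ 0.036 < α = 0.05, reject H0; the data support H1.

2.206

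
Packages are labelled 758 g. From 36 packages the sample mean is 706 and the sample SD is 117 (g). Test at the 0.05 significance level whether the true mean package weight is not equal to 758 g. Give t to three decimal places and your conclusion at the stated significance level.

t = -2.667; reject H0

H0: μ = 758; H1: μ ≠ 758 (one-sample t-test, two-sided).
t = (x̄ − μ₀)/(s/√n) = (706 − 758)/(117/√36) = -2.667
df = n − 1 = 35
Two-sided p-value ≈ 0.0115
Since p ≈ 0.0115 < α = 0.05, reject H0; the data support H1.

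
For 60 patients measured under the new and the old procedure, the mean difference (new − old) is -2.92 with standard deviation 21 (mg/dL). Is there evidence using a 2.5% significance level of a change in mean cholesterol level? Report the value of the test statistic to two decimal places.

-1.08

H0: μ_d = 0; H1: μ_d ≠ 0 (paired t-test on the differences, two-sided).
t = d̄/(s_d/√n) = -2.92/(21/√60) = -1.08
df = n − 1 = 59
Two-sided p-value ≈ 0.286
Since p ≈ 0.286 > α = 0.025, fail to reject H0; the evidence is not statistically significant.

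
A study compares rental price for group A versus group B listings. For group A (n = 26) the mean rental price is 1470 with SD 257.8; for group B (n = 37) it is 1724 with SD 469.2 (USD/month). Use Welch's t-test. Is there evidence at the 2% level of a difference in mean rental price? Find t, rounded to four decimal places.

Let group 1 = group A, group 2 = group B. H0: μ_1 = μ_2; H1: μ_1 ≠ μ_2 (Welch's two-sample t-test, two-sided).
t = (x̄_1 − x̄_2)/√(s_1²/n_1 + s_2²/n_2) = (1470 − 1724)/√(257.8²/26 + 469.2²/37) = -2.7540
Welch–Satterthwaite df ≈ 58.13
Two-sided p-value ≈ 0.008
Since p ≈ 0.008 < α = 0.02, reject H0; the data support H1.

-2.7540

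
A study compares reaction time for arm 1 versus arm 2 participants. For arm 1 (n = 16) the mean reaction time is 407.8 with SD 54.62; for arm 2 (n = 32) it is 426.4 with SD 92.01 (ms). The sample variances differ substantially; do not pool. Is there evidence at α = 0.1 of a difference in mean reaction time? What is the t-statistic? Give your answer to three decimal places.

Let group 1 = arm 1, group 2 = arm 2. H0: μ_1 = μ_2; H1: μ_1 ≠ μ_2 (Welch's two-sample t-test, two-sided).
t = (x̄_1 − x̄_2)/√(s_1²/n_1 + s_2²/n_2) = (407.8 − 426.4)/√(54.62²/16 + 92.01²/32) = -0.876
Welch–Satterthwaite df ≈ 44.46
Two-sided p-value ≈ 0.3858
Since p ≈ 0.3858 > α = 0.1, fail to reject H0; the data do not provide sufficient evidence against H0.

-0.876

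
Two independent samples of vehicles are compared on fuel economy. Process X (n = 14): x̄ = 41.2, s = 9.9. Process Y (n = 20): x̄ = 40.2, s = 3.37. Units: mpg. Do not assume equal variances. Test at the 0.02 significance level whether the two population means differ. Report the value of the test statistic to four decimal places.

Let group 1 = process X, group 2 = process Y. H0: μ_1 = μ_2; H1: μ_1 ≠ μ_2 (Welch's two-sample t-test, two-sided).
t = (x̄_1 − x̄_2)/√(s_1²/n_1 + s_2²/n_2) = (41.2 − 40.2)/√(9.9²/14 + 3.37²/20) = 0.3635
Welch–Satterthwaite df ≈ 15.13
Two-sided p-value ≈ 0.7213
Since p ≈ 0.7213 > α = 0.02, fail to reject H0; the evidence is not statistically significant.

0.3635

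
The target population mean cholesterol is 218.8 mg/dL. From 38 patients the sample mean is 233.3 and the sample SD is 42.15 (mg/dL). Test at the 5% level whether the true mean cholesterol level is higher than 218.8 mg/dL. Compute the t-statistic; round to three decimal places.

H0: μ = 218.8; H1: μ > 218.8 (one-sample t-test, right-tailed).
t = (x̄ − μ₀)/(s/√n) = (233.3 − 218.8)/(42.15/√38) = 2.121
df = n − 1 = 37
p-value = P(T ≥ 2.121) ≈ 0.0204
Since p ≈ 0.0204 < α = 0.05, reject H0; the data support H1.

2.121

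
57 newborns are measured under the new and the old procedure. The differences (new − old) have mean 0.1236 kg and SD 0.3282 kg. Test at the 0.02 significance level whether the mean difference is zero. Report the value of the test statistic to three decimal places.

2.843

H0: μ_d = 0; H1: μ_d ≠ 0 (paired t-test on the differences, two-sided).
t = d̄/(s_d/√n) = 0.1236/(0.3282/√57) = 2.843
df = n − 1 = 56
Two-sided p-value ≈ 0.006
Since p ≈ 0.006 < α = 0.02, reject H0; the evidence is statistically significant.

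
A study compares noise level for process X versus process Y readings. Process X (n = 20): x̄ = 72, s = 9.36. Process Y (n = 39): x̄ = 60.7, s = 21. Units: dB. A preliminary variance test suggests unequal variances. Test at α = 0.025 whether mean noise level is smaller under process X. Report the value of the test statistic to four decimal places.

Let group 1 = process X, group 2 = process Y. H0: μ_1 = μ_2; H1: μ_1 < μ_2 (Welch's two-sample t-test, left-tailed).
t = (x̄_1 − x̄_2)/√(s_1²/n_1 + s_2²/n_2) = (72 − 60.7)/√(9.36²/20 + 21²/39) = 2.8529
Welch–Satterthwaite df ≈ 56.26
p-value = P(T ≤ 2.8529) ≈ 0.997
Since p ≈ 0.997 > α = 0.025, fail to reject H0; the evidence is not statistically significant.

2.8529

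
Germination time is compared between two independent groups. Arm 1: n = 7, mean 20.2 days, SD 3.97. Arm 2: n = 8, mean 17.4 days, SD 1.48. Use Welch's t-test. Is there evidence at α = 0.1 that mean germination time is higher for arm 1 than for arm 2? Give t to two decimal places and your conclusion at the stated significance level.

Let group 1 = arm 1, group 2 = arm 2. H0: μ_1 = μ_2; H1: μ_1 > μ_2 (Welch's two-sample t-test, right-tailed).
t = (x̄_1 − x̄_2)/√(s_1²/n_1 + s_2²/n_2) = (20.2 − 17.4)/√(3.97²/7 + 1.48²/8) = 1.76
Welch–Satterthwaite df ≈ 7.45
p-value = P(T ≥ 1.76) ≈ 0.0594
Since p ≈ 0.0594 < α = 0.1, reject H0; the evidence is statistically significant.

t = 1.76; reject H0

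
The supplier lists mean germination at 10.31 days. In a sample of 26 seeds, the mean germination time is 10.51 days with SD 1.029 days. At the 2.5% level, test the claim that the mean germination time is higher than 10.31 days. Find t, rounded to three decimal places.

H0: μ = 10.31; H1: μ > 10.31 (one-sample t-test, right-tailed).
t = (x̄ − μ₀)/(s/√n) = (10.51 − 10.31)/(1.029/√26) = 0.991
df = n − 1 = 25
p-value = P(T ≥ 0.991) ≈ 0.166
Since p ≈ 0.166 > α = 0.025, fail to reject H0; the evidence is not statistically significant.

0.991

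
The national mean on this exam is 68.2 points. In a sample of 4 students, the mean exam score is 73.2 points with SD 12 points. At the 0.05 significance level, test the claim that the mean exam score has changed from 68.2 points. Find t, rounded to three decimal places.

0.833

H0: μ = 68.2; H1: μ ≠ 68.2 (one-sample t-test, two-sided).
t = (x̄ − μ₀)/(s/√n) = (73.2 − 68.2)/(12/√4) = 0.833
df = n − 1 = 3
Two-sided p-value ≈ 0.466
Since p ≈ 0.466 > α = 0.05, fail to reject H0; the data do not provide sufficient evidence against H0.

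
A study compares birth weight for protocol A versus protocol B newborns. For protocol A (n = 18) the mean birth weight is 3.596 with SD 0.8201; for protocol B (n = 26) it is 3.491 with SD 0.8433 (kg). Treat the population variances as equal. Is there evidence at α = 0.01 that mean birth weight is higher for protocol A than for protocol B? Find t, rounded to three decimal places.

Let group 1 = protocol A, group 2 = protocol B. H0: μ_1 = μ_2; H1: μ_1 > μ_2 (two-sample pooled-variance t-test, right-tailed).
s_p² = [(18−1)·0.8201² + (26−1)·0.8433²]/(18+26−2) = 0.695535
t = (3.596 − 3.491)/√[0.695535·(1/18 + 1/26)] = 0.411
df = n₁ + n₂ − 2 = 42
p-value = P(T ≥ 0.411) ≈ 0.342
Since p ≈ 0.342 > α = 0.01, fail to reject H0; the data do not provide sufficient evidence against H0.

0.411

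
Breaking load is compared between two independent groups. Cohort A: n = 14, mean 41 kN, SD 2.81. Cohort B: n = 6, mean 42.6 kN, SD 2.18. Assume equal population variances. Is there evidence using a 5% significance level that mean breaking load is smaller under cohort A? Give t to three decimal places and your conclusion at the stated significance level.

Let group 1 = cohort A, group 2 = cohort B. H0: μ_1 = μ_2; H1: μ_1 < μ_2 (two-sample pooled-variance t-test, left-tailed).
s_p² = [(14−1)·2.81² + (6−1)·2.18²]/(14+6−2) = 7.02285
t = (41 − 42.6)/√[7.02285·(1/14 + 1/6)] = -1.237
df = n₁ + n₂ − 2 = 18
p-value = P(T ≤ -1.237) ≈ 0.116
Since p ≈ 0.116 > α = 0.05, fail to reject H0; the data do not provide sufficient evidence against H0.

t = -1.237; fail to reject H0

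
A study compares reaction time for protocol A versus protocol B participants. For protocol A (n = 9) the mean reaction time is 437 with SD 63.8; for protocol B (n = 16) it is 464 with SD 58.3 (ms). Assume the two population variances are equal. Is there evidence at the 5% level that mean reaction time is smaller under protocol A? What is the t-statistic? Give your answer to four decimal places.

-1.0752

Let group 1 = protocol A, group 2 = protocol B. H0: μ_1 = μ_2; H1: μ_1 < μ_2 (two-sample pooled-variance t-test, left-tailed).
s_p² = [(9−1)·63.8² + (16−1)·58.3²]/(9+16−2) = 3632.47
t = (437 − 464)/√[3632.47·(1/9 + 1/16)] = -1.0752
df = n₁ + n₂ − 2 = 23
p-value = P(T ≤ -1.0752) ≈ 0.147
Since p ≈ 0.147 > α = 0.05, fail to reject H0; the data do not provide sufficient evidence against H0.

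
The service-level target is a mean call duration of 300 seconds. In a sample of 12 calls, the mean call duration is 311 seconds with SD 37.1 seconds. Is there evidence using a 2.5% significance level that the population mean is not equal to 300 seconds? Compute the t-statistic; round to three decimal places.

H0: μ = 300; H1: μ ≠ 300 (one-sample t-test, two-sided).
t = (x̄ − μ₀)/(s/√n) = (311 − 300)/(37.1/√12) = 1.027
df = n − 1 = 11
Two-sided p-value ≈ 0.326
Since p ≈ 0.326 > α = 0.025, fail to reject H0; the data do not provide sufficient evidence against H0.

1.027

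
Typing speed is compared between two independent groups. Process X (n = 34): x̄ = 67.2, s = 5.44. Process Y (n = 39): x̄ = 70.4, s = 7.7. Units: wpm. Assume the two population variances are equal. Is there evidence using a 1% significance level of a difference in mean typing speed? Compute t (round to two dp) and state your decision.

t = -2.02; fail to reject H0

Let group 1 = process X, group 2 = process Y. H0: μ_1 = μ_2; H1: μ_1 ≠ μ_2 (two-sample pooled-variance t-test, two-sided).
s_p² = [(34−1)·5.44² + (39−1)·7.7²]/(34+39−2) = 45.4874
t = (67.2 − 70.4)/√[45.4874·(1/34 + 1/39)] = -2.02
df = n₁ + n₂ − 2 = 71
Two-sided p-value ≈ 0.0469
Since p ≈ 0.0469 > α = 0.01, fail to reject H0; the evidence is not statistically significant.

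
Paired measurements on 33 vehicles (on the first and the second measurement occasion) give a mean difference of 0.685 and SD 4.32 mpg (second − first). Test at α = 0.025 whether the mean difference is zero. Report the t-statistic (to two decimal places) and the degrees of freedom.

t = 0.91, df = 32

H0: μ_d = 0; H1: μ_d ≠ 0 (paired t-test on the differences, two-sided).
t = d̄/(s_d/√n) = 0.685/(4.32/√33) = 0.91
df = n − 1 = 32
Two-sided p-value ≈ 0.369
Since p ≈ 0.369 > α = 0.025, fail to reject H0; the evidence is not statistically significant.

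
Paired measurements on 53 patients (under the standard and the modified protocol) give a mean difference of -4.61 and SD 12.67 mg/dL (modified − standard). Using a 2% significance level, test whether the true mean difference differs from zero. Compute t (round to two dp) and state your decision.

t = -2.65; reject H0

H0: μ_d = 0; H1: μ_d ≠ 0 (paired t-test on the differences, two-sided).
t = d̄/(s_d/√n) = -4.61/(12.67/√53) = -2.65
df = n − 1 = 52
Two-sided p-value ≈ 0.0107
Since p ≈ 0.0107 < α = 0.02, reject H0; the evidence is statistically significant.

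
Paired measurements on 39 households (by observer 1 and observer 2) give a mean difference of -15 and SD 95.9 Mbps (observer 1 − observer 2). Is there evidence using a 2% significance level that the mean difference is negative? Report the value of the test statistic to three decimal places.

-0.977

H0: μ_d = 0; H1: μ_d < 0 (paired t-test on the differences, left-tailed).
t = d̄/(s_d/√n) = -15/(95.9/√39) = -0.977
df = n − 1 = 38
p-value = P(T ≤ -0.977) ≈ 0.1674
Since p ≈ 0.1674 > α = 0.02, fail to reject H0; the evidence is not statistically significant.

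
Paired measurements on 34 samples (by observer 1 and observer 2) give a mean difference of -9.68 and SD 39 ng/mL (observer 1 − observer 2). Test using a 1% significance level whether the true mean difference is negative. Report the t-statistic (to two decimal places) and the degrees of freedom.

t = -1.45, df = 33

H0: μ_d = 0; H1: μ_d < 0 (paired t-test on the differences, left-tailed).
t = d̄/(s_d/√n) = -9.68/(39/√34) = -1.45
df = n − 1 = 33
p-value = P(T ≤ -1.45) ≈ 0.079
Since p ≈ 0.079 > α = 0.01, fail to reject H0; the data do not provide sufficient evidence against H0.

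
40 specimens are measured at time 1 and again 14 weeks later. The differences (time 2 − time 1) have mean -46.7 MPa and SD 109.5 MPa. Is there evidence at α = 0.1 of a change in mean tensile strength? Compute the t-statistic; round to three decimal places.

H0: μ_d = 0; H1: μ_d ≠ 0 (paired t-test on the differences, two-sided).
t = d̄/(s_d/√n) = -46.7/(109.5/√40) = -2.697
df = n − 1 = 39
Two-sided p-value ≈ 0.0103
Since p ≈ 0.0103 < α = 0.1, reject H0; the data support H1.

-2.697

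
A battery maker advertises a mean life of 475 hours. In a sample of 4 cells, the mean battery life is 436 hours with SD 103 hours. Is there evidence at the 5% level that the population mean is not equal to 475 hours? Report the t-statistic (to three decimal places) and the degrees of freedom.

t = -0.757, df = 3

H0: μ = 475; H1: μ ≠ 475 (one-sample t-test, two-sided).
t = (x̄ − μ₀)/(s/√n) = (436 − 475)/(103/√4) = -0.757
df = n − 1 = 3
Two-sided p-value ≈ 0.504
Since p ≈ 0.504 > α = 0.05, fail to reject H0; the data do not provide sufficient evidence against H0.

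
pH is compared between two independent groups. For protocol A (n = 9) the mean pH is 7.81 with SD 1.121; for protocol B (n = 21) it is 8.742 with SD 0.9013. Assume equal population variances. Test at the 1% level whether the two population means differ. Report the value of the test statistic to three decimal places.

-2.414

Let group 1 = protocol A, group 2 = protocol B. H0: μ_1 = μ_2; H1: μ_1 ≠ μ_2 (two-sample pooled-variance t-test, two-sided).
s_p² = [(9−1)·1.121² + (21−1)·0.9013²]/(9+21−2) = 0.939284
t = (7.81 − 8.742)/√[0.939284·(1/9 + 1/21)] = -2.414
df = n₁ + n₂ − 2 = 28
Two-sided p-value ≈ 0.023
Since p ≈ 0.023 > α = 0.01, fail to reject H0; the data do not provide sufficient evidence against H0.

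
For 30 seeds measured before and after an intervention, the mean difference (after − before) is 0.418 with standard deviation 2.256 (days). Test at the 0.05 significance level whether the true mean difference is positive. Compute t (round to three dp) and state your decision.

t = 1.015; fail to reject H0

H0: μ_d = 0; H1: μ_d > 0 (paired t-test on the differences, right-tailed).
t = d̄/(s_d/√n) = 0.418/(2.256/√30) = 1.015
df = n − 1 = 29
p-value = P(T ≥ 1.015) ≈ 0.159
Since p ≈ 0.159 > α = 0.05, fail to reject H0; the data do not provide sufficient evidence against H0.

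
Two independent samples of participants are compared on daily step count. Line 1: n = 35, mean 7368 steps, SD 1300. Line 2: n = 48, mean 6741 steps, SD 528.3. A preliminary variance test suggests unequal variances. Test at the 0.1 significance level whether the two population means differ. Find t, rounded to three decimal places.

2.696

Let group 1 = line 1, group 2 = line 2. H0: μ_1 = μ_2; H1: μ_1 ≠ μ_2 (Welch's two-sample t-test, two-sided).
t = (x̄_1 − x̄_2)/√(s_1²/n_1 + s_2²/n_2) = (7368 − 6741)/√(1300²/35 + 528.3²/48) = 2.696
Welch–Satterthwaite df ≈ 42.24
Two-sided p-value ≈ 0.0100
Since p ≈ 0.0100 < α = 0.1, reject H0; the data support H1.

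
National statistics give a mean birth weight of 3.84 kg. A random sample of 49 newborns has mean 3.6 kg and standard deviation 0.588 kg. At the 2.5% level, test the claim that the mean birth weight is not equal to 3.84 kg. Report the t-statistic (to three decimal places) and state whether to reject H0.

H0: μ = 3.84; H1: μ ≠ 3.84 (one-sample t-test, two-sided).
t = (x̄ − μ₀)/(s/√n) = (3.6 − 3.84)/(0.588/√49) = -2.857
df = n − 1 = 48
Two-sided p-value ≈ 0.006
Since p ≈ 0.006 < α = 0.025, reject H0; the evidence is statistically significant.

t = -2.857; reject H0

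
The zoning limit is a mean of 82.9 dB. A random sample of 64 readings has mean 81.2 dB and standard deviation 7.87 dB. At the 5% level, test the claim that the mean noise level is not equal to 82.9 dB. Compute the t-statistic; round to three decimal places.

-1.728

H0: μ = 82.9; H1: μ ≠ 82.9 (one-sample t-test, two-sided).
t = (x̄ − μ₀)/(s/√n) = (81.2 − 82.9)/(7.87/√64) = -1.728
df = n − 1 = 63
Two-sided p-value ≈ 0.0889
Since p ≈ 0.0889 > α = 0.05, fail to reject H0; the data do not provide sufficient evidence against H0.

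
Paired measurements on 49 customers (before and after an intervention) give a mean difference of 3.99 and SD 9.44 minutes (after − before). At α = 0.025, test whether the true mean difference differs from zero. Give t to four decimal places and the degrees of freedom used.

H0: μ_d = 0; H1: μ_d ≠ 0 (paired t-test on the differences, two-sided).
t = d̄/(s_d/√n) = 3.99/(9.44/√49) = 2.9587
df = n − 1 = 48
Two-sided p-value ≈ 0.005
Since p ≈ 0.005 < α = 0.025, reject H0; the data support H1.

t = 2.9587, df = 48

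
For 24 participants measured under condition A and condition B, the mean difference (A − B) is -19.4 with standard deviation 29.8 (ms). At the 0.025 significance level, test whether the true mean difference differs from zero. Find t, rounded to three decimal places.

-3.189

H0: μ_d = 0; H1: μ_d ≠ 0 (paired t-test on the differences, two-sided).
t = d̄/(s_d/√n) = -19.4/(29.8/√24) = -3.189
df = n − 1 = 23
Two-sided p-value ≈ 0.004
Since p ≈ 0.004 < α = 0.025, reject H0; the data support H1.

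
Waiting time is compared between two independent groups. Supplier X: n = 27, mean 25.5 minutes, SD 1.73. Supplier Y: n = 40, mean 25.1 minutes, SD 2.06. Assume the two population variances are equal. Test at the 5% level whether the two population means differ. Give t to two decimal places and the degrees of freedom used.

Let group 1 = supplier X, group 2 = supplier Y. H0: μ_1 = μ_2; H1: μ_1 ≠ μ_2 (two-sample pooled-variance t-test, two-sided).
s_p² = [(27−1)·1.73² + (40−1)·2.06²]/(27+40−2) = 3.74332
t = (25.5 − 25.1)/√[3.74332·(1/27 + 1/40)] = 0.83
df = n₁ + n₂ − 2 = 65
Two-sided p-value ≈ 0.410
Since p ≈ 0.410 > α = 0.05, fail to reject H0; the evidence is not statistically significant.

t = 0.83, df = 65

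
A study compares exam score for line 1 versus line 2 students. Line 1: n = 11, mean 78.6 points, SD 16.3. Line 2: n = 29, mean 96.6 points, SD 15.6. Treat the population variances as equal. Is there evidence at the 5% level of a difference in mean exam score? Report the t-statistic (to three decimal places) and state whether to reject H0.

Let group 1 = line 1, group 2 = line 2. H0: μ_1 = μ_2; H1: μ_1 ≠ μ_2 (two-sample pooled-variance t-test, two-sided).
s_p² = [(11−1)·16.3² + (29−1)·15.6²]/(11+29−2) = 249.236
t = (78.6 − 96.6)/√[249.236·(1/11 + 1/29)] = -3.220
df = n₁ + n₂ − 2 = 38
Two-sided p-value ≈ 0.003
Since p ≈ 0.003 < α = 0.05, reject H0; the evidence is statistically significant.

t = -3.220; reject H0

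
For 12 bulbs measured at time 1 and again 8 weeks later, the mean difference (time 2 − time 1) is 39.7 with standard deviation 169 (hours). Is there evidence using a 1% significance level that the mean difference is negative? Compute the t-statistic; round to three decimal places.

H0: μ_d = 0; H1: μ_d < 0 (paired t-test on the differences, left-tailed).
t = d̄/(s_d/√n) = 39.7/(169/√12) = 0.814
df = n − 1 = 11
p-value = P(T ≤ 0.814) ≈ 0.7835
Since p ≈ 0.7835 > α = 0.01, fail to reject H0; the evidence is not statistically significant.

0.814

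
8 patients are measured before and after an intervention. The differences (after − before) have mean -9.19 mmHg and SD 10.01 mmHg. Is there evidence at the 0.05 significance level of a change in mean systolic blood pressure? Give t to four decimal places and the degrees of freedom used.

t = -2.5967, df = 7

H0: μ_d = 0; H1: μ_d ≠ 0 (paired t-test on the differences, two-sided).
t = d̄/(s_d/√n) = -9.19/(10.01/√8) = -2.5967
df = n − 1 = 7
Two-sided p-value ≈ 0.036
Since p ≈ 0.036 < α = 0.05, reject H0; the evidence is statistically significant.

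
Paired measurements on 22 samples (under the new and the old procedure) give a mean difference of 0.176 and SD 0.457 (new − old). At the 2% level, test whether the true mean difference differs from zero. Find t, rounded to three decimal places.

H0: μ_d = 0; H1: μ_d ≠ 0 (paired t-test on the differences, two-sided).
t = d̄/(s_d/√n) = 0.176/(0.457/√22) = 1.806
df = n − 1 = 21
Two-sided p-value ≈ 0.0852
Since p ≈ 0.0852 > α = 0.02, fail to reject H0; the evidence is not statistically significant.

1.806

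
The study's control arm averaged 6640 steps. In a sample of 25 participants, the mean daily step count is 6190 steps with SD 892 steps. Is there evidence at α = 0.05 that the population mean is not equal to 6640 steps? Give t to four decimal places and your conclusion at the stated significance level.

H0: μ = 6640; H1: μ ≠ 6640 (one-sample t-test, two-sided).
t = (x̄ − μ₀)/(s/√n) = (6190 − 6640)/(892/√25) = -2.5224
df = n − 1 = 24
Two-sided p-value ≈ 0.0187
Since p ≈ 0.0187 < α = 0.05, reject H0; the evidence is statistically significant.

t = -2.5224; reject H0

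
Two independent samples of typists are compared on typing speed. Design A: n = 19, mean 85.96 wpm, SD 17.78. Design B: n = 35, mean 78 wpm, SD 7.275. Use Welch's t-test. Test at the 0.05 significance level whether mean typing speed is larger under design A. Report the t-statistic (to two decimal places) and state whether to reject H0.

t = 1.87; reject H0

Let group 1 = design A, group 2 = design B. H0: μ_1 = μ_2; H1: μ_1 > μ_2 (Welch's two-sample t-test, right-tailed).
t = (x̄_1 − x̄_2)/√(s_1²/n_1 + s_2²/n_2) = (85.96 − 78)/√(17.78²/19 + 7.275²/35) = 1.87
Welch–Satterthwaite df ≈ 21.33
p-value = P(T ≥ 1.87) ≈ 0.038
Since p ≈ 0.038 < α = 0.05, reject H0; the data support H1.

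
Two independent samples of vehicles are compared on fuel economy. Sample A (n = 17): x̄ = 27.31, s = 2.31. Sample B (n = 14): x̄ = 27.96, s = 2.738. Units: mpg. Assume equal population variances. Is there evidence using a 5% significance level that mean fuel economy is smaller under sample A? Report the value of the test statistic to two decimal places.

Let group 1 = sample A, group 2 = sample B. H0: μ_1 = μ_2; H1: μ_1 < μ_2 (two-sample pooled-variance t-test, left-tailed).
s_p² = [(17−1)·2.31² + (14−1)·2.738²]/(17+14−2) = 6.30462
t = (27.31 − 27.96)/√[6.30462·(1/17 + 1/14)] = -0.72
df = n₁ + n₂ − 2 = 29
p-value = P(T ≤ -0.72) ≈ 0.239
Since p ≈ 0.239 > α = 0.05, fail to reject H0; the evidence is not statistically significant.

-0.72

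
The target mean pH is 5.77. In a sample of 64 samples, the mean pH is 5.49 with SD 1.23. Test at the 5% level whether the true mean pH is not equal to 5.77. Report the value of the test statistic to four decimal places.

H0: μ = 5.77; H1: μ ≠ 5.77 (one-sample t-test, two-sided).
t = (x̄ − μ₀)/(s/√n) = (5.49 − 5.77)/(1.23/√64) = -1.8211
df = n − 1 = 63
Two-sided p-value ≈ 0.0733
Since p ≈ 0.0733 > α = 0.05, fail to reject H0; the evidence is not statistically significant.

-1.8211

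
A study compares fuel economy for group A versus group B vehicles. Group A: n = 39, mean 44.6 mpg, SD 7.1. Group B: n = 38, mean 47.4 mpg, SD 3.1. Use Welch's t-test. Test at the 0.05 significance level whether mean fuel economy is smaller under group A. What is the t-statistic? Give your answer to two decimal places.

-2.25

Let group 1 = group A, group 2 = group B. H0: μ_1 = μ_2; H1: μ_1 < μ_2 (Welch's two-sample t-test, left-tailed).
t = (x̄_1 − x̄_2)/√(s_1²/n_1 + s_2²/n_2) = (44.6 − 47.4)/√(7.1²/39 + 3.1²/38) = -2.25
Welch–Satterthwaite df ≈ 52.27
p-value = P(T ≤ -2.25) ≈ 0.014
Since p ≈ 0.014 < α = 0.05, reject H0; the data support H1.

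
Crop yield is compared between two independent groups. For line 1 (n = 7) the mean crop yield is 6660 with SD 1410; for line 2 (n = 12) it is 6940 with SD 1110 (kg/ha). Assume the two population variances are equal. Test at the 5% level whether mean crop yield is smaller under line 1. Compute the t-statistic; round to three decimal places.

Let group 1 = line 1, group 2 = line 2. H0: μ_1 = μ_2; H1: μ_1 < μ_2 (two-sample pooled-variance t-test, left-tailed).
s_p² = [(7−1)·1410² + (12−1)·1110²]/(7+12−2) = 1498920
t = (6660 − 6940)/√[1498920·(1/7 + 1/12)] = -0.481
df = n₁ + n₂ − 2 = 17
p-value = P(T ≤ -0.481) ≈ 0.318
Since p ≈ 0.318 > α = 0.05, fail to reject H0; the evidence is not statistically significant.

-0.481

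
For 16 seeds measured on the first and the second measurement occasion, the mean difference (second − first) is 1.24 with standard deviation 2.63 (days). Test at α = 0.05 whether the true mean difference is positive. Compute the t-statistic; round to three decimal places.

1.886

H0: μ_d = 0; H1: μ_d > 0 (paired t-test on the differences, right-tailed).
t = d̄/(s_d/√n) = 1.24/(2.63/√16) = 1.886
df = n − 1 = 15
p-value = P(T ≥ 1.886) ≈ 0.039
Since p ≈ 0.039 < α = 0.05, reject H0; the evidence is statistically significant.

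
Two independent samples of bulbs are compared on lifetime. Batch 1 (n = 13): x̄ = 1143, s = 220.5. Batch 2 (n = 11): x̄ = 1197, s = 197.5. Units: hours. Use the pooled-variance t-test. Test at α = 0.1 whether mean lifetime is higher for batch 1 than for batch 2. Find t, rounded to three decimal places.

-0.627

Let group 1 = batch 1, group 2 = batch 2. H0: μ_1 = μ_2; H1: μ_1 > μ_2 (two-sample pooled-variance t-test, right-tailed).
s_p² = [(13−1)·220.5² + (11−1)·197.5²]/(13+11−2) = 44250.2
t = (1143 − 1197)/√[44250.2·(1/13 + 1/11)] = -0.627
df = n₁ + n₂ − 2 = 22
p-value = P(T ≥ -0.627) ≈ 0.731
Since p ≈ 0.731 > α = 0.1, fail to reject H0; the data do not provide sufficient evidence against H0.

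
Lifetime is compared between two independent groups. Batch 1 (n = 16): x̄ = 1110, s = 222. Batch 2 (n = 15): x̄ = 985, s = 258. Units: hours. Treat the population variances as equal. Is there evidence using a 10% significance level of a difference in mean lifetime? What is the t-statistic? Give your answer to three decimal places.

1.449

Let group 1 = batch 1, group 2 = batch 2. H0: μ_1 = μ_2; H1: μ_1 ≠ μ_2 (two-sample pooled-variance t-test, two-sided).
s_p² = [(16−1)·222² + (15−1)·258²]/(16+15−2) = 57626.1
t = (1110 − 985)/√[57626.1·(1/16 + 1/15)] = 1.449
df = n₁ + n₂ − 2 = 29
Two-sided p-value ≈ 0.158
Since p ≈ 0.158 > α = 0.1, fail to reject H0; the data do not provide sufficient evidence against H0.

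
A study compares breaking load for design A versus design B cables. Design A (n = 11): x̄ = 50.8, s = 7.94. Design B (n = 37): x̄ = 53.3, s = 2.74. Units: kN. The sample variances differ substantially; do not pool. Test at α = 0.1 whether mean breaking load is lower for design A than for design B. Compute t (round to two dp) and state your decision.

t = -1.03; fail to reject H0

Let group 1 = design A, group 2 = design B. H0: μ_1 = μ_2; H1: μ_1 < μ_2 (Welch's two-sample t-test, left-tailed).
t = (x̄_1 − x̄_2)/√(s_1²/n_1 + s_2²/n_2) = (50.8 − 53.3)/√(7.94²/11 + 2.74²/37) = -1.03
Welch–Satterthwaite df ≈ 10.72
p-value = P(T ≤ -1.03) ≈ 0.1637
Since p ≈ 0.1637 > α = 0.1, fail to reject H0; the data do not provide sufficient evidence against H0.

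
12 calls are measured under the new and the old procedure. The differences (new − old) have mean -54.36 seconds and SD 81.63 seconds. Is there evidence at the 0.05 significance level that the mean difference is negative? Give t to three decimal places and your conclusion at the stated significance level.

H0: μ_d = 0; H1: μ_d < 0 (paired t-test on the differences, left-tailed).
t = d̄/(s_d/√n) = -54.36/(81.63/√12) = -2.307
df = n − 1 = 11
p-value = P(T ≤ -2.307) ≈ 0.0208
Since p ≈ 0.0208 < α = 0.05, reject H0; the data support H1.

t = -2.307; reject H0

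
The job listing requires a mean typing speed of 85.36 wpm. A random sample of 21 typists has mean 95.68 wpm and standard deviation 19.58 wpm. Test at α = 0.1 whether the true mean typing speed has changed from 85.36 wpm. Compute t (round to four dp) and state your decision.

H0: μ = 85.36; H1: μ ≠ 85.36 (one-sample t-test, two-sided).
t = (x̄ − μ₀)/(s/√n) = (95.68 − 85.36)/(19.58/√21) = 2.4153
df = n − 1 = 20
Two-sided p-value ≈ 0.0254
Since p ≈ 0.0254 < α = 0.1, reject H0; the evidence is statistically significant.

t = 2.4153; reject H0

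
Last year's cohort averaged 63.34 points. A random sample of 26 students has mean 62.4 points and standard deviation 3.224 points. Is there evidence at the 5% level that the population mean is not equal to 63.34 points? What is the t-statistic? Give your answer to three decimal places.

H0: μ = 63.34; H1: μ ≠ 63.34 (one-sample t-test, two-sided).
t = (x̄ − μ₀)/(s/√n) = (62.4 − 63.34)/(3.224/√26) = -1.487
df = n − 1 = 25
Two-sided p-value ≈ 0.150
Since p ≈ 0.150 > α = 0.05, fail to reject H0; the evidence is not statistically significant.

-1.487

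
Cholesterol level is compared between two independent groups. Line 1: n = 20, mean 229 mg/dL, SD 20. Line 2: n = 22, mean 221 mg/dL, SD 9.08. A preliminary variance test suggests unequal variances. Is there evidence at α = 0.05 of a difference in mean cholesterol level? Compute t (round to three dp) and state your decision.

Let group 1 = line 1, group 2 = line 2. H0: μ_1 = μ_2; H1: μ_1 ≠ μ_2 (Welch's two-sample t-test, two-sided).
t = (x̄_1 − x̄_2)/√(s_1²/n_1 + s_2²/n_2) = (229 − 221)/√(20²/20 + 9.08²/22) = 1.642
Welch–Satterthwaite df ≈ 25.96
Two-sided p-value ≈ 0.113
Since p ≈ 0.113 > α = 0.05, fail to reject H0; the evidence is not statistically significant.

t = 1.642; fail to reject H0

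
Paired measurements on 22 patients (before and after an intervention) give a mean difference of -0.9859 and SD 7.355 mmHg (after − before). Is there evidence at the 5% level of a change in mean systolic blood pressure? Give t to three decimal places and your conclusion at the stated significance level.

H0: μ_d = 0; H1: μ_d ≠ 0 (paired t-test on the differences, two-sided).
t = d̄/(s_d/√n) = -0.9859/(7.355/√22) = -0.629
df = n − 1 = 21
Two-sided p-value ≈ 0.5363
Since p ≈ 0.5363 > α = 0.05, fail to reject H0; the evidence is not statistically significant.

t = -0.629; fail to reject H0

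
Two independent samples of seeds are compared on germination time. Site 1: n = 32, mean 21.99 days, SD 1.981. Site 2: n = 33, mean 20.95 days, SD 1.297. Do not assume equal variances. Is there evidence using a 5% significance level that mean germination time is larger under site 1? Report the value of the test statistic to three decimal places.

Let group 1 = site 1, group 2 = site 2. H0: μ_1 = μ_2; H1: μ_1 > μ_2 (Welch's two-sample t-test, right-tailed).
t = (x̄_1 − x̄_2)/√(s_1²/n_1 + s_2²/n_2) = (21.99 − 20.95)/√(1.981²/32 + 1.297²/33) = 2.496
Welch–Satterthwaite df ≈ 53.22
p-value = P(T ≥ 2.496) ≈ 0.008
Since p ≈ 0.008 < α = 0.05, reject H0; the evidence is statistically significant.

2.496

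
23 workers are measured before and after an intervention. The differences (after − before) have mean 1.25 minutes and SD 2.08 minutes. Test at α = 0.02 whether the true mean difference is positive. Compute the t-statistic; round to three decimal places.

H0: μ_d = 0; H1: μ_d > 0 (paired t-test on the differences, right-tailed).
t = d̄/(s_d/√n) = 1.25/(2.08/√23) = 2.882
df = n − 1 = 22
p-value = P(T ≥ 2.882) ≈ 0.0043
Since p ≈ 0.0043 < α = 0.02, reject H0; the data support H1.

2.882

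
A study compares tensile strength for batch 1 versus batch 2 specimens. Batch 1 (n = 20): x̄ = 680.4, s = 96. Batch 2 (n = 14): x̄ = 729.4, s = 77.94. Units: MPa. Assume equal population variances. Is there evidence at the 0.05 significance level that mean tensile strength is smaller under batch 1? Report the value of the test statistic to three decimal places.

Let group 1 = batch 1, group 2 = batch 2. H0: μ_1 = μ_2; H1: μ_1 < μ_2 (two-sample pooled-variance t-test, left-tailed).
s_p² = [(20−1)·96² + (14−1)·77.94²]/(20+14−2) = 7939.82
t = (680.4 − 729.4)/√[7939.82·(1/20 + 1/14)] = -1.578
df = n₁ + n₂ − 2 = 32
p-value = P(T ≤ -1.578) ≈ 0.062
Since p ≈ 0.062 > α = 0.05, fail to reject H0; the evidence is not statistically significant.

-1.578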